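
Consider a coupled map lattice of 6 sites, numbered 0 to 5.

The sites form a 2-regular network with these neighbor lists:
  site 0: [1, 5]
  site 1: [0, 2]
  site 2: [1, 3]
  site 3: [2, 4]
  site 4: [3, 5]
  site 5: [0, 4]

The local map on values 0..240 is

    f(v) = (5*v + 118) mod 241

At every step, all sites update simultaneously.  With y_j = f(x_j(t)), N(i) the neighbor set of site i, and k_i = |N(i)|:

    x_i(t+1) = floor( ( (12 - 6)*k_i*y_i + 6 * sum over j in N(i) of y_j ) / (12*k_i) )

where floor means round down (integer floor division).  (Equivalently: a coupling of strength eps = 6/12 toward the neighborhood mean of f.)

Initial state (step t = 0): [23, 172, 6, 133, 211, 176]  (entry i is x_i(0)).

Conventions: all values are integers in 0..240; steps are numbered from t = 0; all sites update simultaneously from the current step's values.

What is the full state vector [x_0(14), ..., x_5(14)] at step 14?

Simulating step by step:
t=0: [23, 172, 6, 133, 211, 176]
t=1: [128, 102, 92, 119, 128, 127]
t=2: [61, 105, 142, 148, 82, 32]
t=3: [140, 152, 126, 105, 66, 75]
t=4: [89, 107, 91, 138, 146, 81]
t=5: [93, 128, 109, 96, 94, 72]
t=6: [118, 88, 128, 129, 141, 170]
t=7: [133, 103, 46, 53, 61, 83]
t=8: [80, 117, 126, 143, 139, 86]
t=9: [89, 125, 95, 83, 89, 64]
t=10: [94, 58, 73, 73, 102, 139]
t=11: [117, 110, 42, 37, 95, 108]
t=12: [201, 170, 105, 80, 115, 171]
t=13: [82, 82, 90, 111, 116, 97]
t=14: [64, 56, 102, 171, 186, 126]

Answer: [64, 56, 102, 171, 186, 126]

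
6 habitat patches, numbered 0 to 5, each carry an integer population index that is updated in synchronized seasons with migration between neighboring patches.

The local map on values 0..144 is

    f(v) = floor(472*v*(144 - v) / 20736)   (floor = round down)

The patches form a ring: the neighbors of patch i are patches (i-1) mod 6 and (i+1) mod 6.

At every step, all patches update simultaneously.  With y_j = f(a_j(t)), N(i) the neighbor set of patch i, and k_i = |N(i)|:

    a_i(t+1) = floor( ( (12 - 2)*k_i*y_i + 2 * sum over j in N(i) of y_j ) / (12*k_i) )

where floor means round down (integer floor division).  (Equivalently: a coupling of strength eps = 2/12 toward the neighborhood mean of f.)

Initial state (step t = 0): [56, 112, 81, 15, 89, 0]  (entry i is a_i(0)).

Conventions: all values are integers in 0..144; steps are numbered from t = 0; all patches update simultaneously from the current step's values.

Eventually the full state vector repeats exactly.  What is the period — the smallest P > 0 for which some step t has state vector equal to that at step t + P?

Simulating step by step:
t=0: [56, 112, 81, 15, 89, 0]
t=1: [100, 86, 107, 55, 96, 18]
t=2: [97, 110, 93, 108, 100, 59]
t=3: [102, 88, 103, 90, 100, 111]
t=4: [97, 109, 98, 108, 99, 85]
t=5: [102, 88, 99, 90, 101, 112]
t=6: [96, 109, 102, 108, 97, 83]
t=7: [103, 88, 95, 90, 102, 113]
t=8: [95, 110, 106, 108, 96, 81]
t=9: [104, 87, 90, 89, 103, 114]
t=10: [94, 110, 110, 109, 95, 80]
t=11: [105, 86, 85, 87, 104, 114]
t=12: [93, 111, 113, 110, 94, 79]
t=13: [105, 84, 79, 86, 105, 114]
t=14: [93, 112, 115, 111, 93, 79]
t=15: [105, 82, 76, 84, 105, 114]
t=16: [93, 113, 116, 112, 93, 79]
t=17: [105, 80, 74, 82, 105, 114]
t=18: [93, 114, 116, 113, 93, 79]
t=19: [105, 79, 73, 80, 105, 114]
t=20: [93, 114, 116, 114, 93, 79]
t=21: [105, 79, 73, 79, 105, 114]
t=22: [93, 114, 116, 114, 93, 79]

Answer: 2
Key observation: The state at step 20, [93, 114, 116, 114, 93, 79], reappears at step 22 — and no state repeats earlier — so the cycle the system enters has period 2.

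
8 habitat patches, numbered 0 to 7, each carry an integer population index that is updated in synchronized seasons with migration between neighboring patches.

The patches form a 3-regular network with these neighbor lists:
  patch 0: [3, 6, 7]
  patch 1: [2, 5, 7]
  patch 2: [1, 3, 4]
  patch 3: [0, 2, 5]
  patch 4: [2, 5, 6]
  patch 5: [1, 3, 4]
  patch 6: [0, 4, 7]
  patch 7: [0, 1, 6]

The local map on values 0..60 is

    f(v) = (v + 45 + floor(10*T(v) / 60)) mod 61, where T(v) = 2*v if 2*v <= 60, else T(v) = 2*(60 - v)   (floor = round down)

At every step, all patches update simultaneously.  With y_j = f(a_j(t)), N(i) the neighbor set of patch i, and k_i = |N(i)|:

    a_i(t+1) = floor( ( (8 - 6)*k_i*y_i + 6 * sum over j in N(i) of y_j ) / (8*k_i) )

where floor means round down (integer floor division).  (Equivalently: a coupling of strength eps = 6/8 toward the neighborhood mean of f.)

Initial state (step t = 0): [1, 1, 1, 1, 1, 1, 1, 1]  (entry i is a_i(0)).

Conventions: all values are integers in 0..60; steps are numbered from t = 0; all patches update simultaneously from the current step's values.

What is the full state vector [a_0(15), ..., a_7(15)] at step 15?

Simulating step by step:
t=0: [1, 1, 1, 1, 1, 1, 1, 1]
t=1: [46, 46, 46, 46, 46, 46, 46, 46]
t=2: [34, 34, 34, 34, 34, 34, 34, 34]
t=3: [26, 26, 26, 26, 26, 26, 26, 26]
t=4: [18, 18, 18, 18, 18, 18, 18, 18]
t=5: [8, 8, 8, 8, 8, 8, 8, 8]
t=6: [55, 55, 55, 55, 55, 55, 55, 55]
t=7: [40, 40, 40, 40, 40, 40, 40, 40]
t=8: [30, 30, 30, 30, 30, 30, 30, 30]
t=9: [24, 24, 24, 24, 24, 24, 24, 24]
t=10: [16, 16, 16, 16, 16, 16, 16, 16]
t=11: [5, 5, 5, 5, 5, 5, 5, 5]
t=12: [51, 51, 51, 51, 51, 51, 51, 51]
t=13: [38, 38, 38, 38, 38, 38, 38, 38]
t=14: [29, 29, 29, 29, 29, 29, 29, 29]
t=15: [22, 22, 22, 22, 22, 22, 22, 22]

Answer: [22, 22, 22, 22, 22, 22, 22, 22]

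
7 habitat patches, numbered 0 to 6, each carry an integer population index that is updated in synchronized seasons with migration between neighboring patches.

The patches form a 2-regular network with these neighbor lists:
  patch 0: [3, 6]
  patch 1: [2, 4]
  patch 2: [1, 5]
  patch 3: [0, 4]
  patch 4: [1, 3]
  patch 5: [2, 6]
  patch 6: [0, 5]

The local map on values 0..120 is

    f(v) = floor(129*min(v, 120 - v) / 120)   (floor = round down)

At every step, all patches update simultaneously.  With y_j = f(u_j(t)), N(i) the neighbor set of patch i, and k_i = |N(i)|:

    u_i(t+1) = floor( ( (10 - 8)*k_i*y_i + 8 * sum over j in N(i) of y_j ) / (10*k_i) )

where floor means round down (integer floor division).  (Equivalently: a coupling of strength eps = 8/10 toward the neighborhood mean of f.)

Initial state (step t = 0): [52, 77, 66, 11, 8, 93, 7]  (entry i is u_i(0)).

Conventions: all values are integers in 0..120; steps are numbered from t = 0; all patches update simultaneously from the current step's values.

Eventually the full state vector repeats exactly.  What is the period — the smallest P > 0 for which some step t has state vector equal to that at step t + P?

Simulating step by step:
t=0: [52, 77, 66, 11, 8, 93, 7]
t=1: [18, 35, 41, 27, 24, 31, 35]
t=2: [30, 35, 36, 23, 31, 39, 28]
t=3: [28, 35, 38, 30, 31, 35, 35]
t=4: [33, 36, 37, 31, 34, 38, 34]
t=5: [34, 37, 39, 35, 35, 38, 37]
t=6: [37, 39, 39, 36, 37, 40, 38]
t=7: [39, 40, 41, 38, 39, 41, 40]
t=8: [41, 42, 43, 40, 41, 43, 42]
t=9: [44, 45, 45, 43, 44, 45, 45]
t=10: [47, 47, 48, 46, 47, 48, 47]
t=11: [49, 50, 50, 49, 49, 50, 50]
t=12: [52, 52, 53, 52, 52, 53, 52]
t=13: [55, 55, 55, 55, 55, 55, 55]
t=14: [59, 59, 59, 59, 59, 59, 59]
t=15: [63, 63, 63, 63, 63, 63, 63]
t=16: [61, 61, 61, 61, 61, 61, 61]
t=17: [63, 63, 63, 63, 63, 63, 63]

Answer: 2
Key observation: The state at step 15, [63, 63, 63, 63, 63, 63, 63], reappears at step 17 — and no state repeats earlier — so the cycle the system enters has period 2.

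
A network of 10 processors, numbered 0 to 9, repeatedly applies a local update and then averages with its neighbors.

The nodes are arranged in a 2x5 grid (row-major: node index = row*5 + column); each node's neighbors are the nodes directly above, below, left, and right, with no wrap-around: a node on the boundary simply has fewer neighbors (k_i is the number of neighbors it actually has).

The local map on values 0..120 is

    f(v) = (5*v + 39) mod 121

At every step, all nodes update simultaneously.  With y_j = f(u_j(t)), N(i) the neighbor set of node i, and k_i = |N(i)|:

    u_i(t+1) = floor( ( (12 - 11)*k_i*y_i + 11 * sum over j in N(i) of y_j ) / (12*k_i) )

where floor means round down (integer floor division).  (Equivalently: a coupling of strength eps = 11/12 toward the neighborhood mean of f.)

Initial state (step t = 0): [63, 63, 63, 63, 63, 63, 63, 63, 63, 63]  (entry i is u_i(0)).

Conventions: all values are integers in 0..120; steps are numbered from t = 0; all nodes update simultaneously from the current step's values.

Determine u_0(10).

Simulating step by step:
t=0: [63, 63, 63, 63, 63, 63, 63, 63, 63, 63]
t=1: [112, 112, 112, 112, 112, 112, 112, 112, 112, 112]
t=2: [115, 115, 115, 115, 115, 115, 115, 115, 115, 115]
t=3: [9, 9, 9, 9, 9, 9, 9, 9, 9, 9]
t=4: [84, 84, 84, 84, 84, 84, 84, 84, 84, 84]
t=5: [96, 96, 96, 96, 96, 96, 96, 96, 96, 96]
t=6: [35, 35, 35, 35, 35, 35, 35, 35, 35, 35]
t=7: [93, 93, 93, 93, 93, 93, 93, 93, 93, 93]
t=8: [20, 20, 20, 20, 20, 20, 20, 20, 20, 20]
t=9: [18, 18, 18, 18, 18, 18, 18, 18, 18, 18]
t=10: [8, 8, 8, 8, 8, 8, 8, 8, 8, 8]

Answer: u_0(10) = 8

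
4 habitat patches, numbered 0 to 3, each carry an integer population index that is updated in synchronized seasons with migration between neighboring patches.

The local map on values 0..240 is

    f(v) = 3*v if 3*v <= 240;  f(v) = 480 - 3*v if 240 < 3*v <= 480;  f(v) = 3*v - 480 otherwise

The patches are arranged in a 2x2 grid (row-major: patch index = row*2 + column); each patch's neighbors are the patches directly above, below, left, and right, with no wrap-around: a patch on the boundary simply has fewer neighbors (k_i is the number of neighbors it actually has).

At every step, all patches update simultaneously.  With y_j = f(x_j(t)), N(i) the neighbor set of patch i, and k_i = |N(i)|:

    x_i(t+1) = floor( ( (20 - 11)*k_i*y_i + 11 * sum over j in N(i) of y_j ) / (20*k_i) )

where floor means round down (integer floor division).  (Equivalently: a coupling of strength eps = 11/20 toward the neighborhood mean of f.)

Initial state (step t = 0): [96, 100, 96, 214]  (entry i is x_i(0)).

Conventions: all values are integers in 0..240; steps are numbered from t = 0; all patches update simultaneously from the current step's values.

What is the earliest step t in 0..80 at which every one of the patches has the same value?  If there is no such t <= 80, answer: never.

Answer: 14
Key observation: Synchronization is absorbing here: once all patches are equal they stay equal, and step 14 is the first all-equal step.

Derivation:
t=0: [96, 100, 96, 214]  (not all equal)
t=1: [188, 178, 183, 175]  (not all equal)
t=2: [71, 59, 66, 54]  (not all equal)
t=3: [198, 182, 192, 176]  (not all equal)
t=4: [95, 74, 87, 66]  (not all equal)
t=5: [209, 207, 206, 210]  (not all equal)
t=6: [142, 145, 143, 144]  (not all equal)
t=7: [50, 48, 51, 48]  (not all equal)
t=8: [149, 145, 149, 146]  (not all equal)
t=9: [36, 40, 35, 40]  (not all equal)
t=10: [110, 116, 109, 115]  (not all equal)
t=11: [145, 137, 147, 139]  (not all equal)
t=12: [49, 60, 47, 58]  (not all equal)
t=13: [154, 169, 151, 166]  (not all equal)
t=14: [22, 22, 22, 22]  (all equal)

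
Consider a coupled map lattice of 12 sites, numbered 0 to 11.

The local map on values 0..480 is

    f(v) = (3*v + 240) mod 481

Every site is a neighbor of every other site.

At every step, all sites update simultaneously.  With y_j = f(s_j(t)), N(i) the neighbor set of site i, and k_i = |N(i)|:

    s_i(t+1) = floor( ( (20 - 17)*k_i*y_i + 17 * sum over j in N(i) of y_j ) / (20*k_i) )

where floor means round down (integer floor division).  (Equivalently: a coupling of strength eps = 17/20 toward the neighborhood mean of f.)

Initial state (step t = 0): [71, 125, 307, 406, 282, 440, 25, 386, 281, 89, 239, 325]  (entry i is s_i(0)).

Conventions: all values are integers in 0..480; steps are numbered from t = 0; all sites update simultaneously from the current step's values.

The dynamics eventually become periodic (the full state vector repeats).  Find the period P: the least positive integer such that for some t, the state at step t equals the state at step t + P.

Simulating step by step:
t=0: [71, 125, 307, 406, 282, 440, 25, 386, 281, 89, 239, 325]
t=1: [239, 215, 220, 207, 215, 214, 229, 237, 215, 208, 240, 224]
t=2: [428, 423, 424, 421, 423, 423, 426, 428, 423, 421, 428, 425]
t=3: [71, 69, 70, 69, 69, 69, 70, 71, 69, 69, 71, 70]
t=4: [449, 449, 449, 449, 449, 449, 449, 449, 449, 449, 449, 449]
t=5: [144, 144, 144, 144, 144, 144, 144, 144, 144, 144, 144, 144]
t=6: [191, 191, 191, 191, 191, 191, 191, 191, 191, 191, 191, 191]
t=7: [332, 332, 332, 332, 332, 332, 332, 332, 332, 332, 332, 332]
t=8: [274, 274, 274, 274, 274, 274, 274, 274, 274, 274, 274, 274]
t=9: [100, 100, 100, 100, 100, 100, 100, 100, 100, 100, 100, 100]
t=10: [59, 59, 59, 59, 59, 59, 59, 59, 59, 59, 59, 59]
t=11: [417, 417, 417, 417, 417, 417, 417, 417, 417, 417, 417, 417]
t=12: [48, 48, 48, 48, 48, 48, 48, 48, 48, 48, 48, 48]
t=13: [384, 384, 384, 384, 384, 384, 384, 384, 384, 384, 384, 384]
t=14: [430, 430, 430, 430, 430, 430, 430, 430, 430, 430, 430, 430]
t=15: [87, 87, 87, 87, 87, 87, 87, 87, 87, 87, 87, 87]
t=16: [20, 20, 20, 20, 20, 20, 20, 20, 20, 20, 20, 20]
t=17: [300, 300, 300, 300, 300, 300, 300, 300, 300, 300, 300, 300]
t=18: [178, 178, 178, 178, 178, 178, 178, 178, 178, 178, 178, 178]
t=19: [293, 293, 293, 293, 293, 293, 293, 293, 293, 293, 293, 293]
t=20: [157, 157, 157, 157, 157, 157, 157, 157, 157, 157, 157, 157]
t=21: [230, 230, 230, 230, 230, 230, 230, 230, 230, 230, 230, 230]
t=22: [449, 449, 449, 449, 449, 449, 449, 449, 449, 449, 449, 449]

Answer: 18
Key observation: The state at step 4, [449, 449, 449, 449, 449, 449, 449, 449, 449, 449, 449, 449], reappears at step 22 — and no state repeats earlier — so the cycle the system enters has period 18.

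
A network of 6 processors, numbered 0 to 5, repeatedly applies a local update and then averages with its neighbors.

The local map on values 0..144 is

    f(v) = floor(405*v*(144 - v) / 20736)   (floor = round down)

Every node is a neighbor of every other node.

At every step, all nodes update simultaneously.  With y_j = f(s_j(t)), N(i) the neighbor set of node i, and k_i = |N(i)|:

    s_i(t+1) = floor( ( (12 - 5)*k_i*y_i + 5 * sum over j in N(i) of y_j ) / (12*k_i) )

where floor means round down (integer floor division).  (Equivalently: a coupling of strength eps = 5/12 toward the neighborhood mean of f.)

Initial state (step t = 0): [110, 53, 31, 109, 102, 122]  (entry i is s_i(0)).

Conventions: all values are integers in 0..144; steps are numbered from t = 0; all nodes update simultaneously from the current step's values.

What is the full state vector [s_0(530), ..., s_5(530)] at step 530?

Answer: [94, 94, 94, 94, 94, 94]
Key observation: The state at step 8, [94, 94, 94, 94, 94, 94], reappears at step 10: the system is in a cycle of period 2 from step 8 on.  Therefore the state at step 530 equals the state at step 8 + ((530 - 8) mod 2) = 8, which is [94, 94, 94, 94, 94, 94].

Derivation:
t=0: [110, 53, 31, 109, 102, 122]
t=1: [73, 84, 71, 74, 78, 63]
t=2: [100, 99, 100, 100, 100, 99]
t=3: [85, 86, 85, 85, 85, 86]
t=4: [97, 97, 97, 97, 97, 97]
t=5: [89, 89, 89, 89, 89, 89]
t=6: [95, 95, 95, 95, 95, 95]
t=7: [90, 90, 90, 90, 90, 90]
t=8: [94, 94, 94, 94, 94, 94]
t=9: [91, 91, 91, 91, 91, 91]
t=10: [94, 94, 94, 94, 94, 94]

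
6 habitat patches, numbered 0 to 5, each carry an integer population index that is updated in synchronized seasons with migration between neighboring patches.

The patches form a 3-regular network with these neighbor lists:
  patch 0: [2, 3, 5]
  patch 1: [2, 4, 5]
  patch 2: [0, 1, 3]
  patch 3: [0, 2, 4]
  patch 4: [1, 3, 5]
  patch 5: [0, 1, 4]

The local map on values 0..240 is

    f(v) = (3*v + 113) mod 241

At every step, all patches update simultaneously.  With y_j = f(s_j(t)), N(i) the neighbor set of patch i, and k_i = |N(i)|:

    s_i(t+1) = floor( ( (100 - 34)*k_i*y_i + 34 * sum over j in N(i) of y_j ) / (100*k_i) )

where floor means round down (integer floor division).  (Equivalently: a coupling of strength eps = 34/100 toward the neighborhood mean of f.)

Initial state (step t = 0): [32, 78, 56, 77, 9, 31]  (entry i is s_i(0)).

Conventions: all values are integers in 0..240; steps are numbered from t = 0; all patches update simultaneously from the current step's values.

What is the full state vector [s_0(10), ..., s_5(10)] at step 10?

Answer: [70, 88, 177, 152, 180, 101]

Derivation:
t=0: [32, 78, 56, 77, 9, 31]
t=1: [177, 113, 73, 112, 139, 187]
t=2: [162, 176, 125, 171, 100, 174]
t=3: [111, 142, 51, 128, 165, 151]
t=4: [149, 64, 47, 50, 100, 99]
t=5: [74, 82, 27, 44, 142, 147]
t=6: [92, 114, 152, 41, 59, 78]
t=7: [146, 168, 125, 187, 95, 116]
t=8: [92, 132, 48, 153, 165, 186]
t=9: [131, 55, 40, 92, 117, 158]
t=10: [70, 88, 177, 152, 180, 101]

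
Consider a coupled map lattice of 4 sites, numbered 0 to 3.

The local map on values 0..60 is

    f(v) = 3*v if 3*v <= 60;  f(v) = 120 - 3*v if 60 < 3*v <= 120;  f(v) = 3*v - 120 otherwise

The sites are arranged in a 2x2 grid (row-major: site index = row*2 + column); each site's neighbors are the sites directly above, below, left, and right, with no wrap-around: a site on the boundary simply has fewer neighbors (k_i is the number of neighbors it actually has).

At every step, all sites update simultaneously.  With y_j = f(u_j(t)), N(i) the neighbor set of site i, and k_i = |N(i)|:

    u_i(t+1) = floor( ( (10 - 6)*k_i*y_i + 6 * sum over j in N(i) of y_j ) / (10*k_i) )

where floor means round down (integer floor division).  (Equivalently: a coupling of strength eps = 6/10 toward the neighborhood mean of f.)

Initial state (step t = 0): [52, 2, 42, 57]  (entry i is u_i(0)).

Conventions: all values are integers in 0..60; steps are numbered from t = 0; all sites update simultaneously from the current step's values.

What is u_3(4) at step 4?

Simulating step by step:
t=0: [52, 2, 42, 57]
t=1: [18, 28, 28, 24]
t=2: [43, 45, 45, 40]
t=3: [12, 8, 8, 9]
t=4: [28, 28, 28, 25]

Answer: u_3(4) = 25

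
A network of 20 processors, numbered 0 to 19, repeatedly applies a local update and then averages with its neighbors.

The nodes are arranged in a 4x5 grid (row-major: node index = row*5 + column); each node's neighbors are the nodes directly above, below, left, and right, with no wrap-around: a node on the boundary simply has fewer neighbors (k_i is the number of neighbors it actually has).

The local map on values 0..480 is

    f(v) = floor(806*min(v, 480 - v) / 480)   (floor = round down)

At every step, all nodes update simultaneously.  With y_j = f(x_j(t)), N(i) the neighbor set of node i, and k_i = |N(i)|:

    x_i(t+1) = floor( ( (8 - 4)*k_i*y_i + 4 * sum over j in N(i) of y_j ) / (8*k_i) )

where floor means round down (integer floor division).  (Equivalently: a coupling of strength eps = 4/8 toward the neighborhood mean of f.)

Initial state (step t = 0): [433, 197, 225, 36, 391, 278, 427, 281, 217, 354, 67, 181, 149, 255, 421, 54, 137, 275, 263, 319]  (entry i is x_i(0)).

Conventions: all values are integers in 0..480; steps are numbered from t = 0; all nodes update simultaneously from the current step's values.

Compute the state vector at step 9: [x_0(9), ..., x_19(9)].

Answer: [171, 159, 185, 246, 273, 171, 160, 182, 238, 256, 172, 168, 180, 231, 239, 184, 182, 186, 229, 240]

Derivation:
t=0: [433, 197, 225, 36, 391, 278, 427, 281, 217, 354, 67, 181, 149, 255, 421, 54, 137, 275, 263, 319]
t=1: [206, 255, 309, 178, 142, 215, 207, 301, 304, 207, 178, 236, 294, 323, 192, 130, 237, 312, 347, 250]
t=2: [357, 351, 306, 285, 280, 345, 352, 305, 298, 316, 311, 367, 311, 275, 327, 282, 347, 296, 266, 329]
t=3: [213, 226, 285, 318, 318, 230, 222, 283, 307, 286, 266, 219, 283, 322, 273, 292, 249, 298, 330, 280]
t=4: [369, 365, 327, 284, 285, 374, 368, 329, 294, 314, 357, 364, 323, 284, 327, 344, 358, 313, 276, 317]
t=5: [185, 201, 257, 313, 315, 185, 196, 253, 304, 288, 202, 204, 263, 311, 274, 216, 219, 274, 318, 286]
t=6: [316, 337, 353, 297, 289, 318, 335, 360, 305, 313, 338, 345, 350, 301, 327, 357, 358, 339, 294, 316]
t=7: [265, 241, 231, 291, 306, 262, 238, 221, 282, 284, 236, 225, 229, 284, 270, 213, 213, 240, 291, 279]
t=8: [372, 391, 375, 327, 307, 375, 388, 373, 334, 327, 381, 380, 377, 337, 341, 366, 368, 377, 336, 335]
t=9: [171, 159, 185, 246, 273, 171, 160, 182, 238, 256, 172, 168, 180, 231, 239, 184, 182, 186, 229, 240]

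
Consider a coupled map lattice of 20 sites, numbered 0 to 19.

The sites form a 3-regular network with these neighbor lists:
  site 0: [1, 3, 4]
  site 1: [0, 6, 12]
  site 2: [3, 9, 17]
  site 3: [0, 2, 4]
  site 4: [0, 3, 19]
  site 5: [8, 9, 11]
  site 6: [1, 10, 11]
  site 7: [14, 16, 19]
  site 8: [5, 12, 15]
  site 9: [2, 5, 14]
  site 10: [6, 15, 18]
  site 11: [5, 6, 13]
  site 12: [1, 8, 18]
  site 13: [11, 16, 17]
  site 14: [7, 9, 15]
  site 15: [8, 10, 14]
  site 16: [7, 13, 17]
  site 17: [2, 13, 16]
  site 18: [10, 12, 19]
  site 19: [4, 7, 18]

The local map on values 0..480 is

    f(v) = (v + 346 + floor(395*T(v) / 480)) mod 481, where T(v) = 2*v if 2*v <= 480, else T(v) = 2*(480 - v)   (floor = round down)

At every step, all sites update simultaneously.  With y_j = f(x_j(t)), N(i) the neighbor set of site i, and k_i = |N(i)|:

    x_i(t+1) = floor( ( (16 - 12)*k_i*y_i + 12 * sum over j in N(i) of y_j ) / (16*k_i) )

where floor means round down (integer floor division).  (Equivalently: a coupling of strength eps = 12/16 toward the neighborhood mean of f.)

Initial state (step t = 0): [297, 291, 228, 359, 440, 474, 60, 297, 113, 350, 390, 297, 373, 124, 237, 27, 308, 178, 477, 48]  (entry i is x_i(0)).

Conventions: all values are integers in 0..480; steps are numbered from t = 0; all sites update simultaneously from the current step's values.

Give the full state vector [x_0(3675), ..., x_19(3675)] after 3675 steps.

Simulating step by step:
t=0: [297, 291, 228, 359, 440, 474, 60, 297, 113, 350, 390, 297, 373, 124, 237, 27, 308, 178, 477, 48]
t=1: [430, 341, 413, 431, 432, 350, 339, 350, 335, 313, 297, 256, 347, 361, 329, 248, 361, 363, 409, 413]
t=2: [390, 419, 409, 379, 379, 331, 335, 419, 327, 427, 325, 323, 423, 317, 333, 339, 422, 412, 417, 395]
t=3: [401, 401, 391, 403, 405, 427, 428, 401, 425, 412, 426, 443, 398, 416, 409, 440, 401, 402, 402, 394]
t=4: [394, 391, 394, 396, 395, 378, 380, 395, 381, 389, 380, 377, 392, 386, 386, 379, 393, 394, 392, 396]
t=5: [400, 403, 400, 399, 399, 408, 407, 401, 407, 404, 407, 408, 403, 404, 404, 408, 401, 401, 402, 399]
t=6: [396, 394, 395, 396, 396, 392, 392, 395, 392, 393, 392, 392, 393, 394, 393, 392, 395, 395, 394, 396]
t=7: [399, 400, 399, 399, 399, 401, 400, 399, 401, 400, 400, 400, 400, 399, 400, 401, 399, 399, 400, 399]
t=8: [396, 396, 396, 397, 397, 396, 396, 396, 396, 396, 396, 396, 396, 396, 396, 396, 397, 397, 396, 396]
t=9: [398, 399, 398, 398, 398, 399, 399, 398, 399, 399, 399, 399, 399, 398, 399, 399, 398, 398, 399, 398]
t=10: [397, 397, 397, 397, 397, 397, 397, 397, 397, 397, 397, 397, 397, 397, 397, 397, 397, 397, 397, 397]
t=11: [398, 398, 398, 398, 398, 398, 398, 398, 398, 398, 398, 398, 398, 398, 398, 398, 398, 398, 398, 398]
t=12: [397, 397, 397, 397, 397, 397, 397, 397, 397, 397, 397, 397, 397, 397, 397, 397, 397, 397, 397, 397]

Answer: [398, 398, 398, 398, 398, 398, 398, 398, 398, 398, 398, 398, 398, 398, 398, 398, 398, 398, 398, 398]
Key observation: The state at step 10, [397, 397, 397, 397, 397, 397, 397, 397, 397, 397, 397, 397, 397, 397, 397, 397, 397, 397, 397, 397], reappears at step 12: the system is in a cycle of period 2 from step 10 on.  Therefore the state at step 3675 equals the state at step 10 + ((3675 - 10) mod 2) = 11, which is [398, 398, 398, 398, 398, 398, 398, 398, 398, 398, 398, 398, 398, 398, 398, 398, 398, 398, 398, 398].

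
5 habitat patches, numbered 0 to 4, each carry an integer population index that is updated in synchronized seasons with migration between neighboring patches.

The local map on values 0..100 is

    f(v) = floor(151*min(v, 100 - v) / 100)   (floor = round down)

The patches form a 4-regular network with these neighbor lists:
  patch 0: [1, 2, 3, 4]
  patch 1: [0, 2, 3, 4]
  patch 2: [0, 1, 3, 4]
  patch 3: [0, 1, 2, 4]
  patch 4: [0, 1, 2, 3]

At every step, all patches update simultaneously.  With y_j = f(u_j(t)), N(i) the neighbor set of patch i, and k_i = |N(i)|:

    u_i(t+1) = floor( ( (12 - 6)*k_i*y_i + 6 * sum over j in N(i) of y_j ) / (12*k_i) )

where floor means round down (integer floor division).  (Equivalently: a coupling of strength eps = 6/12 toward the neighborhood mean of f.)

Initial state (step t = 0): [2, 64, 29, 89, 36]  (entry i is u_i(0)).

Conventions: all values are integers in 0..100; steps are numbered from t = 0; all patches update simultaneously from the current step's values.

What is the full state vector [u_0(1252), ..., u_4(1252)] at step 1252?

Simulating step by step:
t=0: [2, 64, 29, 89, 36]
t=1: [22, 41, 37, 27, 41]
t=2: [43, 54, 51, 46, 54]
t=3: [67, 68, 70, 68, 68]
t=4: [48, 47, 46, 47, 47]
t=5: [70, 70, 69, 70, 70]
t=6: [45, 45, 45, 45, 45]
t=7: [67, 67, 67, 67, 67]
t=8: [49, 49, 49, 49, 49]
t=9: [73, 73, 73, 73, 73]
t=10: [40, 40, 40, 40, 40]
t=11: [60, 60, 60, 60, 60]
t=12: [60, 60, 60, 60, 60]

Answer: [60, 60, 60, 60, 60]
Key observation: The state at step 11, [60, 60, 60, 60, 60], reappears at step 12: the system is in a cycle of period 1 from step 11 on.  Therefore the state at step 1252 equals the state at step 11 + ((1252 - 11) mod 1) = 11, which is [60, 60, 60, 60, 60].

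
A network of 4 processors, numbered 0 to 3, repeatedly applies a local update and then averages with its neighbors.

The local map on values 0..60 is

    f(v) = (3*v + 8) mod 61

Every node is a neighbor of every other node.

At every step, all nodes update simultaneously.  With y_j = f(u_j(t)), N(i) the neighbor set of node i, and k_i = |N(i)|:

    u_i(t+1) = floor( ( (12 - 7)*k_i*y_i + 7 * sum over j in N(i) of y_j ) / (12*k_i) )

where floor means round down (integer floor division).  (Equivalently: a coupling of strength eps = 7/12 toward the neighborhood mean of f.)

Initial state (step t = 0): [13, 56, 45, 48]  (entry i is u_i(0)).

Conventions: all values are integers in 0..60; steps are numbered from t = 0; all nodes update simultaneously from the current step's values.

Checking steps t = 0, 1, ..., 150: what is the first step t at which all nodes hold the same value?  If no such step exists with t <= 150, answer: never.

Answer: 26
Key observation: Synchronization is absorbing here: once all nodes are equal they stay equal, and step 26 is the first all-equal step.

Derivation:
t=0: [13, 56, 45, 48]  (not all equal)
t=1: [40, 41, 34, 36]  (not all equal)
t=2: [24, 25, 34, 35]  (not all equal)
t=3: [31, 32, 38, 39]  (not all equal)
t=4: [25, 26, 16, 17]  (not all equal)
t=5: [36, 37, 43, 44]  (not all equal)
t=6: [40, 41, 31, 32]  (not all equal)
t=7: [20, 21, 27, 28]  (not all equal)
t=8: [16, 17, 21, 21]  (not all equal)
t=9: [38, 39, 28, 28]  (not all equal)
t=10: [12, 13, 19, 19]  (not all equal)
t=11: [29, 29, 20, 20]  (not all equal)
t=12: [23, 23, 17, 17]  (not all equal)
t=13: [32, 32, 42, 42]  (not all equal)
t=14: [30, 30, 24, 24]  (not all equal)
t=15: [30, 30, 26, 26]  (not all equal)
t=16: [32, 32, 29, 29]  (not all equal)
t=17: [39, 39, 37, 37]  (not all equal)
t=18: [24, 24, 36, 36]  (not all equal)
t=19: [33, 33, 41, 41]  (not all equal)
t=20: [31, 31, 23, 23]  (not all equal)
t=21: [30, 30, 25, 25]  (not all equal)
t=22: [31, 31, 27, 27]  (not all equal)
t=23: [35, 35, 32, 32]  (not all equal)
t=24: [48, 48, 46, 46]  (not all equal)
t=25: [27, 27, 26, 26]  (not all equal)
t=26: [26, 26, 26, 26]  (all equal)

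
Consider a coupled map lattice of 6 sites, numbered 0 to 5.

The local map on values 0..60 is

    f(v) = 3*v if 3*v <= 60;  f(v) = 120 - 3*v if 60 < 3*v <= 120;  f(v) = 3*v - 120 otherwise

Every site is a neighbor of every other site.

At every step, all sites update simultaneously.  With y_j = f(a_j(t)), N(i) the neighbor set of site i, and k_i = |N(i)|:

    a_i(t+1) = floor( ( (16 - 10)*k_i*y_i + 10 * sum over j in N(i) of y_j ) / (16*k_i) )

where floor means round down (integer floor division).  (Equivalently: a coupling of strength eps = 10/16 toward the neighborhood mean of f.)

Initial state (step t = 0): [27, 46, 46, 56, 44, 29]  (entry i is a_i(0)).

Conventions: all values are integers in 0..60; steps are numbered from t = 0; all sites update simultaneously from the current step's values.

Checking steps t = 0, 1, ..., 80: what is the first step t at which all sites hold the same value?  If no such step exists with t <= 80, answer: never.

Simulating step by step:
t=0: [27, 46, 46, 56, 44, 29]  (not all equal)
t=1: [30, 25, 25, 33, 24, 29]  (not all equal)
t=2: [35, 39, 39, 33, 39, 36]  (not all equal)
t=3: [10, 7, 7, 12, 7, 10]  (not all equal)
t=4: [27, 25, 25, 28, 25, 27]  (not all equal)
t=5: [40, 42, 42, 40, 42, 40]  (not all equal)
t=6: [2, 3, 3, 2, 3, 2]  (not all equal)
t=7: [7, 7, 7, 7, 7, 7]  (all equal)

Answer: 7
Key observation: Synchronization is absorbing here: once all sites are equal they stay equal, and step 7 is the first all-equal step.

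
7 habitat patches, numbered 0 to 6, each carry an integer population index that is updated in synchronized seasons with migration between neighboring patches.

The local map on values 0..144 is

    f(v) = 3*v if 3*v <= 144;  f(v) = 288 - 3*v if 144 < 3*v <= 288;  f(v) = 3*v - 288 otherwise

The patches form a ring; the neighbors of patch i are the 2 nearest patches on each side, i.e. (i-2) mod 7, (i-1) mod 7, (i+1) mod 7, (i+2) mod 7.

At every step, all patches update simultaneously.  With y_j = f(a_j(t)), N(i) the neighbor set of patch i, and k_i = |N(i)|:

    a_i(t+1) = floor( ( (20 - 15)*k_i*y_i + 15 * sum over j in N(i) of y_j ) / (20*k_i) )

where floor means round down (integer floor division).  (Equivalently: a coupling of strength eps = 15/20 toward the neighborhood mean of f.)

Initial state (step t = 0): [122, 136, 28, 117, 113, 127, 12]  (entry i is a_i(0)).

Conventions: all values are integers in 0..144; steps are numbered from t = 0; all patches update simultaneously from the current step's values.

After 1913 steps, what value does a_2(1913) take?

Simulating step by step:
t=0: [122, 136, 28, 117, 113, 127, 12]
t=1: [81, 78, 79, 81, 64, 66, 73]
t=2: [60, 52, 57, 65, 71, 70, 70]
t=3: [102, 107, 105, 98, 87, 85, 93]
t=4: [23, 19, 22, 24, 20, 19, 23]
t=5: [63, 66, 64, 63, 64, 64, 62]
t=6: [96, 96, 96, 95, 97, 98, 96]
t=7: [1, 0, 1, 2, 2, 2, 1]
t=8: [3, 2, 3, 4, 4, 4, 3]
t=9: [9, 8, 9, 10, 10, 10, 9]
t=10: [27, 26, 27, 28, 28, 28, 27]
t=11: [81, 80, 81, 82, 82, 82, 81]
t=12: [45, 45, 44, 43, 43, 43, 44]
t=13: [132, 132, 132, 130, 130, 130, 132]
t=14: [106, 106, 105, 104, 104, 104, 105]
t=15: [27, 27, 27, 25, 25, 25, 27]
t=16: [79, 79, 78, 77, 77, 77, 78]
t=17: [53, 53, 54, 55, 55, 55, 54]
t=18: [126, 126, 126, 124, 124, 124, 126]
t=19: [88, 88, 87, 86, 86, 86, 87]
t=20: [26, 26, 27, 28, 28, 28, 27]
t=21: [80, 80, 81, 82, 82, 82, 81]
t=22: [45, 45, 45, 43, 43, 43, 45]
t=23: [133, 133, 132, 131, 131, 131, 132]
t=24: [108, 108, 108, 106, 106, 106, 108]
t=25: [34, 34, 33, 32, 32, 32, 33]
t=26: [99, 99, 99, 97, 97, 97, 99]
t=27: [7, 7, 6, 5, 5, 5, 6]
t=28: [18, 18, 18, 16, 16, 16, 18]
t=29: [52, 52, 51, 50, 50, 50, 51]
t=30: [134, 134, 135, 136, 136, 136, 135]
t=31: [116, 116, 117, 118, 118, 118, 117]
t=32: [62, 62, 63, 64, 64, 64, 63]
t=33: [99, 99, 99, 97, 97, 97, 99]

Answer: a_2(1913) = 135
Key observation: The state at step 26, [99, 99, 99, 97, 97, 97, 99], reappears at step 33: the system is in a cycle of period 7 from step 26 on.  Therefore the state at step 1913 equals the state at step 26 + ((1913 - 26) mod 7) = 30, which is [134, 134, 135, 136, 136, 136, 135].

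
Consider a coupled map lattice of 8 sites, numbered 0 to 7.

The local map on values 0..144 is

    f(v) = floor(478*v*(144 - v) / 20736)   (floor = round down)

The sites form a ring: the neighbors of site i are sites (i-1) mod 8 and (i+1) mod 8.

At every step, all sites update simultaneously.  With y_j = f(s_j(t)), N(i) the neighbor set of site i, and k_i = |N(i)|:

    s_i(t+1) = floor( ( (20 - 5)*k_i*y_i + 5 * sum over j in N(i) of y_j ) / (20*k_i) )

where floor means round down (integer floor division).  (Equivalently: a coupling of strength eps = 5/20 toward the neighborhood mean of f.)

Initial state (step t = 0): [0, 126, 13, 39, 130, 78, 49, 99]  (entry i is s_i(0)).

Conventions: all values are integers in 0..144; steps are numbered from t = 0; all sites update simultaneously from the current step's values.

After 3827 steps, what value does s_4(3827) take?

Answer: s_4(3827) = 75
Key observation: The state at step 12, [72, 87, 111, 118, 117, 101, 78, 70], reappears at step 14: the system is in a cycle of period 2 from step 12 on.  Therefore the state at step 3827 equals the state at step 12 + ((3827 - 12) mod 2) = 13, which is [118, 110, 86, 72, 75, 98, 115, 118].

Derivation:
t=0: [0, 126, 13, 39, 130, 78, 49, 99]
t=1: [19, 43, 47, 80, 57, 107, 107, 89]
t=2: [67, 94, 106, 115, 111, 93, 93, 102]
t=3: [114, 107, 92, 79, 86, 105, 107, 101]
t=4: [82, 91, 108, 116, 112, 96, 92, 96]
t=5: [114, 109, 89, 76, 84, 103, 109, 107]
t=6: [80, 89, 109, 117, 114, 98, 88, 88]
t=7: [116, 109, 88, 74, 80, 101, 111, 113]
t=8: [76, 88, 110, 118, 115, 100, 85, 79]
t=9: [118, 110, 87, 72, 78, 99, 113, 117]
t=10: [72, 87, 111, 118, 116, 101, 81, 72]
t=11: [118, 110, 86, 72, 76, 98, 115, 118]
t=12: [72, 87, 111, 118, 117, 101, 78, 70]
t=13: [118, 110, 86, 72, 75, 98, 115, 118]
t=14: [72, 87, 111, 118, 117, 101, 78, 70]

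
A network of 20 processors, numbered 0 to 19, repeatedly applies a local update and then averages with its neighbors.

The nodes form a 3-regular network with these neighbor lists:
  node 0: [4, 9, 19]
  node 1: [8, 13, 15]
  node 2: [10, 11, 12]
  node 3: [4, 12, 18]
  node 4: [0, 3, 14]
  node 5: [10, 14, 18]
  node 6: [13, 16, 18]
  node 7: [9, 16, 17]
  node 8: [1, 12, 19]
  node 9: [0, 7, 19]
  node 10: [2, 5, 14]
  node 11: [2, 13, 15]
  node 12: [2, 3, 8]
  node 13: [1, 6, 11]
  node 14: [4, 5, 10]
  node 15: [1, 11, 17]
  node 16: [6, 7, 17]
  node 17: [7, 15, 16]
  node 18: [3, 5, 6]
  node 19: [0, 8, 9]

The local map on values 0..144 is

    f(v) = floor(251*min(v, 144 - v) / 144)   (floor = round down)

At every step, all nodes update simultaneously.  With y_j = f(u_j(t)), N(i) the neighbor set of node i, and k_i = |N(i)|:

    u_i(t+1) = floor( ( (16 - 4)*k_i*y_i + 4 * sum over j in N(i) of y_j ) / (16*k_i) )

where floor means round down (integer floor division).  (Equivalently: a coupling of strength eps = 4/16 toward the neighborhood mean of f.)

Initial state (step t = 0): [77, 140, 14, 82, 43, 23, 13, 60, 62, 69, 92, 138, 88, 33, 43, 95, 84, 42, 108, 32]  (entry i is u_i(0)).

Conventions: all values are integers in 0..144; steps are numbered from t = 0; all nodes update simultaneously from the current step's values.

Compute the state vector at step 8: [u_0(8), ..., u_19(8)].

Answer: [64, 61, 75, 70, 104, 93, 59, 66, 60, 68, 100, 99, 86, 69, 98, 116, 71, 108, 81, 92]

Derivation:
t=0: [77, 140, 14, 82, 43, 23, 13, 60, 62, 69, 92, 138, 88, 33, 43, 95, 84, 42, 108, 32]
t=1: [107, 25, 34, 100, 80, 48, 35, 102, 94, 112, 79, 21, 92, 45, 72, 71, 94, 79, 60, 69]
t=2: [71, 56, 64, 82, 105, 90, 68, 76, 86, 62, 107, 48, 86, 70, 119, 108, 85, 108, 96, 107]
t=3: [112, 96, 103, 101, 73, 86, 114, 111, 97, 106, 68, 86, 102, 116, 51, 66, 101, 70, 88, 75]
t=4: [67, 82, 77, 79, 110, 101, 57, 64, 83, 68, 110, 95, 73, 55, 94, 111, 74, 112, 91, 106]
t=5: [107, 102, 109, 107, 70, 75, 100, 107, 104, 112, 67, 86, 120, 95, 81, 63, 113, 65, 92, 77]
t=6: [72, 76, 67, 69, 111, 116, 76, 66, 70, 61, 111, 97, 46, 84, 111, 105, 61, 103, 89, 102]
t=7: [113, 112, 105, 109, 67, 53, 113, 109, 114, 105, 61, 84, 89, 104, 56, 72, 104, 77, 95, 84]
t=8: [64, 61, 75, 70, 104, 93, 59, 66, 60, 68, 100, 99, 86, 69, 98, 116, 71, 108, 81, 92]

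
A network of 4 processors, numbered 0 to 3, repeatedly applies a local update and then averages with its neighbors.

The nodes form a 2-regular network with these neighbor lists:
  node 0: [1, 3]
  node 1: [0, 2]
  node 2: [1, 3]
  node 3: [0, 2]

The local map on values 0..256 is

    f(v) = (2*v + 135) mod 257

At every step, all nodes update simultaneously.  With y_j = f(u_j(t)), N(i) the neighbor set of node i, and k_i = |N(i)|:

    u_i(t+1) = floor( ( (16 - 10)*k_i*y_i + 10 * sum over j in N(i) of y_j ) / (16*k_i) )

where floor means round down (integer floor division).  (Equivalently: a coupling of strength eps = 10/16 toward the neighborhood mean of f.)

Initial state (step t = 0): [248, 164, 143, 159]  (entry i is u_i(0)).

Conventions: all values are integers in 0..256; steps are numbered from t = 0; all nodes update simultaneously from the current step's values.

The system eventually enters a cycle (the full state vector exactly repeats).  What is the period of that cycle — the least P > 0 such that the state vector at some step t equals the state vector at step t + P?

Answer: 16
Key observation: The state at step 25, [190, 190, 190, 190], reappears at step 41 — and no state repeats earlier — so the cycle the system enters has period 16.

Derivation:
t=0: [248, 164, 143, 159]
t=1: [169, 165, 187, 161]
t=2: [208, 224, 222, 221]
t=3: [55, 57, 65, 55]
t=4: [246, 172, 157, 170]
t=5: [179, 178, 209, 177]
t=6: [234, 173, 160, 172]
t=7: [172, 173, 213, 172]
t=8: [222, 168, 157, 167]
t=9: [157, 160, 205, 159]
t=10: [195, 143, 134, 143]
t=11: [106, 110, 157, 110]
t=12: [95, 124, 133, 124]
t=13: [104, 113, 132, 113]
t=14: [97, 110, 118, 110]
t=15: [88, 94, 104, 94]
t=16: [61, 68, 73, 68]
t=17: [8, 12, 17, 12]
t=18: [156, 159, 162, 159]
t=19: [193, 196, 198, 196]
t=20: [10, 12, 14, 12]
t=21: [157, 159, 160, 159]
t=22: [194, 195, 196, 195]
t=23: [10, 11, 11, 11]
t=24: [156, 156, 157, 156]
t=25: [190, 190, 190, 190]
t=26: [1, 1, 1, 1]
t=27: [137, 137, 137, 137]
t=28: [152, 152, 152, 152]
t=29: [182, 182, 182, 182]
t=30: [242, 242, 242, 242]
t=31: [105, 105, 105, 105]
t=32: [88, 88, 88, 88]
t=33: [54, 54, 54, 54]
t=34: [243, 243, 243, 243]
t=35: [107, 107, 107, 107]
t=36: [92, 92, 92, 92]
t=37: [62, 62, 62, 62]
t=38: [2, 2, 2, 2]
t=39: [139, 139, 139, 139]
t=40: [156, 156, 156, 156]
t=41: [190, 190, 190, 190]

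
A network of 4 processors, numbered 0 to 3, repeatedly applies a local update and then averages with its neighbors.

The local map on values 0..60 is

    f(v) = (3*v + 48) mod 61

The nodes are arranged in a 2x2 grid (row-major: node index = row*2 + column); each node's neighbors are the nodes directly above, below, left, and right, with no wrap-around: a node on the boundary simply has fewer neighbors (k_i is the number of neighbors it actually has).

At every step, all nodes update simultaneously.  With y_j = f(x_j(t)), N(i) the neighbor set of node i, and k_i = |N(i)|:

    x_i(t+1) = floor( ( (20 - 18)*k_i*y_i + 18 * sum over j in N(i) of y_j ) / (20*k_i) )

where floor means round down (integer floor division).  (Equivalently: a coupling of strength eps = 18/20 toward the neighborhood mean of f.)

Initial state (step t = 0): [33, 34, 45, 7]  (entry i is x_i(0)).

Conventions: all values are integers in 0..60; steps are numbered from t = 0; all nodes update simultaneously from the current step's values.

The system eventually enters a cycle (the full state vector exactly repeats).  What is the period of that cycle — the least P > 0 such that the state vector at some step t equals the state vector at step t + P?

Simulating step by step:
t=0: [33, 34, 45, 7]
t=1: [15, 17, 14, 13]
t=2: [33, 29, 29, 32]
t=3: [14, 22, 22, 13]
t=4: [50, 30, 30, 50]
t=5: [15, 15, 15, 15]
t=6: [32, 32, 32, 32]
t=7: [22, 22, 22, 22]
t=8: [53, 53, 53, 53]
t=9: [24, 24, 24, 24]
t=10: [59, 59, 59, 59]
t=11: [42, 42, 42, 42]
t=12: [52, 52, 52, 52]
t=13: [21, 21, 21, 21]
t=14: [50, 50, 50, 50]
t=15: [15, 15, 15, 15]

Answer: 10
Key observation: The state at step 5, [15, 15, 15, 15], reappears at step 15 — and no state repeats earlier — so the cycle the system enters has period 10.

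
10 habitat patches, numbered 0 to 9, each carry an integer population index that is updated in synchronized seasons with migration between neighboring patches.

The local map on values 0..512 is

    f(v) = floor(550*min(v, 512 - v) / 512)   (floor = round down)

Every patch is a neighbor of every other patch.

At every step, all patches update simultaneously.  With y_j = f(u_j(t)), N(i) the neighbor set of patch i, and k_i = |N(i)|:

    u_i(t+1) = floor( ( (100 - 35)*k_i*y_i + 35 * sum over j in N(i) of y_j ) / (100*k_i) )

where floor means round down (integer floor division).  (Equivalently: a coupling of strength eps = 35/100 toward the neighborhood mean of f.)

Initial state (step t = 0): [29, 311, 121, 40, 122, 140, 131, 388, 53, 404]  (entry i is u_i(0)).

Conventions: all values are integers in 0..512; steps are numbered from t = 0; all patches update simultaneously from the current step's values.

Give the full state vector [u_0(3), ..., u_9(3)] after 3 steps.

Answer: [108, 155, 134, 111, 134, 139, 136, 134, 114, 130]

Derivation:
t=0: [29, 311, 121, 40, 122, 140, 131, 388, 53, 404]
t=1: [63, 175, 123, 70, 124, 136, 130, 125, 78, 115]
t=2: [88, 161, 128, 93, 128, 136, 132, 129, 98, 122]
t=3: [108, 155, 134, 111, 134, 139, 136, 134, 114, 130]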